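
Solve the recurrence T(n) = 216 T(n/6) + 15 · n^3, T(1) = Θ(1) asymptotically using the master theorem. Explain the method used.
T(n) = Θ(n^3 log n)

log_6 216 = 3, and f(n) = 15 · n^3 = Θ(n^(log_6 216)). This is Case 2 of the master theorem: T(n) = Θ(f(n) · log n) = Θ(n^3 log n).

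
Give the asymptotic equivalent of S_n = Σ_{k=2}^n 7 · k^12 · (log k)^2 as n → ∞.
S_n ~ 7 · n^13 · (log n)^2 / 13

By integral comparison, S_n = ∫_1^n 7 · x^12 · (log x)^2 dx + O(n^12 · (log n)^2). For the integral, the leading term of ∫_1^n x^12 (log x)^2 dx is n^13/13 · (log n)^2 (by repeated integration by parts; each step lowers the log-exponent and produces a relatively O(1/log n) correction). Hence S_n ~ 7 · n^13 · (log n)^2 / 13.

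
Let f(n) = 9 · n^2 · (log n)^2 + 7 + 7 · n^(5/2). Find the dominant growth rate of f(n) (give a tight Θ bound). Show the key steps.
f(n) ∈ Θ(n^(5/2))

Compare the terms by growth order. For large n, n^a · (log n)^b dominates n^a' · (log n)^b' iff a > a', or (a = a' and b > b'). Ranking the 3 terms shows the dominant one is 7 · n^(5/2). Hence f(n) ∈ Θ(n^(5/2)).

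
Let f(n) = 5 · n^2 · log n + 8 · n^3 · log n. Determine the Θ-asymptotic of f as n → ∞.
f(n) ∈ Θ(n^3 · log n)

Compare the terms by growth order. For large n, n^a · (log n)^b dominates n^a' · (log n)^b' iff a > a', or (a = a' and b > b'). Ranking the 2 terms shows the dominant one is 8 · n^3 · log n. Hence f(n) ∈ Θ(n^3 · log n).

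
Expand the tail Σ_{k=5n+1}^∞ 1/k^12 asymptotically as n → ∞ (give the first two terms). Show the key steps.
Σ_{k>5n} 1/k^12 = 1/(11 · (5n)^11) − 1/(2 · (5n)^12) + O(1/(5n)^13)

Compare to the integral: ∫_{5n}^∞ x^(−12) dx = [−x^(−11)/11]_{5n}^∞ = 1/((12−1)·(5n)^11). The Euler-Maclaurin correction adds −f(5n)/2 = −1/(2·(5n)^12). Euler-Maclaurin then gives
  Σ_{k>5n} 1/k^12 = ∫_{5n}^∞ dx/x^12 − 1/(2·(5n)^12) + O(1/(5n)^13).
(Equivalently this is ζ(12) − Σ_{k≤5n} 1/k^12.)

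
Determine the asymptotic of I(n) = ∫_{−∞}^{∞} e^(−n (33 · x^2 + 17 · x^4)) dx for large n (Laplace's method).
I(n) ~ sqrt(π/(33n))

φ(x) = 33 · x^2 + 17 · x^4 has its unique global minimum at x* = 0 (since φ'(x) = 66x + 68x^3 = 0 only at x = 0 for real x with both coefficients positive, and φ → ∞ as |x| → ∞). At x* = 0, φ(0) = 0 and φ''(0) = 66. Laplace's method then gives
  I(n) ~ sqrt(2π / (n · φ''(0))) · e^(−n φ(0)) = sqrt(2π / (66n)) = sqrt(π/(33n)).
The 17 · x^4 term contributes only at subleading order (an O(1/n) relative correction).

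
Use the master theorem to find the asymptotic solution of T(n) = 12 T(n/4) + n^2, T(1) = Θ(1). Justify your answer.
T(n) = Θ(n^2)

log_4 12 ≈ 1.792. f(n) = n^2 dominates n^(log_4 12) since 2 > 1.792, and the regularity condition a·f(n/b) = 12·(n/4)^2 = (12/16)·n^2 ≤ c·f(n) holds with c = 12/16 ≈ 0.75 < 1. So this is Case 3: T(n) = Θ(f(n)) = Θ(n^2).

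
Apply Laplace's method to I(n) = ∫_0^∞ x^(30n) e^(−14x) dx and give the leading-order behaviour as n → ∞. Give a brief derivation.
I(n) ~ (sqrt(2π·30n) / 14) · (30n/(14e))^(30n)

Write the integrand as exp(30n ln x − 14x) and set f(x) = 30n ln x − 14x. Then f'(x) = 30n/x − 14 = 0 at x* = 30n/14, and f''(x*) = −30n/x*^2 = −14^2/(30n). Laplace's method (interior maximum) gives
  I(n) ~ e^(f(x*)) · sqrt(2π / |f''(x*)|)
        = exp(30n ln(30n/14) − 30n) · sqrt(2π · 30n / 14^2)
        = (30n/14)^(30n) e^(−30n) · sqrt(2π·30n) / 14
        = (sqrt(2π·30n) / 14) · (30n/(14e))^(30n).
This matches Γ(30n+1)/14^(30n+1) with Stirling applied to Γ.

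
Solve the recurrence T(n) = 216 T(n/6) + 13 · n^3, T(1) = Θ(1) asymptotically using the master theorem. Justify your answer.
T(n) = Θ(n^3 log n)

log_6 216 = 3, and f(n) = 13 · n^3 = Θ(n^(log_6 216)). This is Case 2 of the master theorem: T(n) = Θ(f(n) · log n) = Θ(n^3 log n).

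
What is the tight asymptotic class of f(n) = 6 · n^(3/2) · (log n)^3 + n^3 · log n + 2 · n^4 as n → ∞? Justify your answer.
f(n) ∈ Θ(n^4)

Compare the terms by growth order. For large n, n^a · (log n)^b dominates n^a' · (log n)^b' iff a > a', or (a = a' and b > b'). Ranking the 3 terms shows the dominant one is 2 · n^4. Hence f(n) ∈ Θ(n^4).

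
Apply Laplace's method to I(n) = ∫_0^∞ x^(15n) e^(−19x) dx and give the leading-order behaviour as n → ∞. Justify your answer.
I(n) ~ (sqrt(2π·15n) / 19) · (15n/(19e))^(15n)

Write the integrand as exp(15n ln x − 19x) and set f(x) = 15n ln x − 19x. Then f'(x) = 15n/x − 19 = 0 at x* = 15n/19, and f''(x*) = −15n/x*^2 = −19^2/(15n). Laplace's method (interior maximum) gives
  I(n) ~ e^(f(x*)) · sqrt(2π / |f''(x*)|)
        = exp(15n ln(15n/19) − 15n) · sqrt(2π · 15n / 19^2)
        = (15n/19)^(15n) e^(−15n) · sqrt(2π·15n) / 19
        = (sqrt(2π·15n) / 19) · (15n/(19e))^(15n).
This matches Γ(15n+1)/19^(15n+1) with Stirling applied to Γ.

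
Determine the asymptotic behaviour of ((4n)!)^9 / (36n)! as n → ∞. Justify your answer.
((4n)!)^9/(36n)! ~ ((2π·4n)^(8/2) / 3) · 9^(−9·4n)  →  0

Write N = 4n. Stirling: N! ~ sqrt(2π N)(N/e)^N and (9N)! ~ sqrt(2π·9N)·(9N/e)^(9N).
  (N!)^9/(9N)! ~ (2π N)^(9/2) (N/e)^(9N) / [sqrt(2π·9N) (9N/e)^(9N)]
     = (2π N)^(9/2) / sqrt(2π·9N) · (N/(9N))^(9N)
     = (2π N)^((9−1)/2) / 3 · 9^(−9N).
Since 9^9 > 1, the factor 9^(−9N) decays exponentially, so the ratio → 0. Substituting N = 4n gives the stated form.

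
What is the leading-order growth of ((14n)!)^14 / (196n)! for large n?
((14n)!)^14/(196n)! ~ ((2π·14n)^(13/2) / sqrt(14)) · 14^(−14·14n)  →  0

Write N = 14n. Stirling: N! ~ sqrt(2π N)(N/e)^N and (14N)! ~ sqrt(2π·14N)·(14N/e)^(14N).
  (N!)^14/(14N)! ~ (2π N)^(14/2) (N/e)^(14N) / [sqrt(2π·14N) (14N/e)^(14N)]
     = (2π N)^(14/2) / sqrt(2π·14N) · (N/(14N))^(14N)
     = (2π N)^((14−1)/2) / sqrt(14) · 14^(−14N).
Since 14^14 > 1, the factor 14^(−14N) decays exponentially, so the ratio → 0. Substituting N = 14n gives the stated form.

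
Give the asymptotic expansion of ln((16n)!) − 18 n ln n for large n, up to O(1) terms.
ln((16n)!) − 18 n ln n = −2 n ln n + 16(ln 16 − 1) n + (1/2) ln(2π·16n) + O(1/n)

Stirling: ln((16n)!) = 16n ln(16n) − 16n + (1/2) ln(2π·16n) + O(1/n).
Expand 16n ln(16n) = 16n (ln n + ln 16) = 16n ln n + 16n ln 16.
Subtract 18n ln n: leading term is (16 − 18) n ln n = −2 n ln n. The next term is 16n ln 16 − 16n = 16(ln 16 − 1) n. Then the (1/2) ln(2π·16n) correction.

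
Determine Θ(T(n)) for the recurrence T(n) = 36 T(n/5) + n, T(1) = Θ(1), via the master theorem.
T(n) = Θ(n^(log_5 36))

Master theorem: compare f(n) = n to n^(log_5 36) where log_5 36 ≈ 2.227. Since 1 < log_5 36, we have f(n) = O(n^(log_5 36 − ε)) for some ε > 0 — Case 1. Hence T(n) = Θ(n^(log_5 36)).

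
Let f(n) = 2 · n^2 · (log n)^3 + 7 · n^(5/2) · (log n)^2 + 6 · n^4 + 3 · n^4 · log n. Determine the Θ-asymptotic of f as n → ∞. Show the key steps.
f(n) ∈ Θ(n^4 · log n)

Compare the terms by growth order. For large n, n^a · (log n)^b dominates n^a' · (log n)^b' iff a > a', or (a = a' and b > b'). Ranking the 4 terms shows the dominant one is 3 · n^4 · log n. Hence f(n) ∈ Θ(n^4 · log n).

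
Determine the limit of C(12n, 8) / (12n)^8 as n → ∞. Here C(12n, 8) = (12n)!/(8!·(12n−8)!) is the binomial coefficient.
lim = 1/8! = 1/40320

With N = 12n → ∞: C(N, 8) / N^8 = [N(N−1)…(N−7)] / (8! · N^8) = (1/8!) · 1 · (1 − 1/(12n)) · … · (1 − 7/(12n)). Each factor → 1 as N → ∞, so the limit is 1/8! = 1/40320.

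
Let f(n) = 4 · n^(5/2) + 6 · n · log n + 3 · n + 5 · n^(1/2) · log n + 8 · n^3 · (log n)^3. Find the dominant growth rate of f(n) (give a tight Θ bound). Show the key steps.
f(n) ∈ Θ(n^3 · (log n)^3)

Compare the terms by growth order. For large n, n^a · (log n)^b dominates n^a' · (log n)^b' iff a > a', or (a = a' and b > b'). Ranking the 5 terms shows the dominant one is 8 · n^3 · (log n)^3. Hence f(n) ∈ Θ(n^3 · (log n)^3).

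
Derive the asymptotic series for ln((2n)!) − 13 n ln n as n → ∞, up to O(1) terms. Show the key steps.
ln((2n)!) − 13 n ln n = −11 n ln n + 2(ln 2 − 1) n + (1/2) ln(2π·2n) + O(1/n)

Stirling: ln((2n)!) = 2n ln(2n) − 2n + (1/2) ln(2π·2n) + O(1/n).
Expand 2n ln(2n) = 2n (ln n + ln 2) = 2n ln n + 2n ln 2.
Subtract 13n ln n: leading term is (2 − 13) n ln n = −11 n ln n. The next term is 2n ln 2 − 2n = 2(ln 2 − 1) n. Then the (1/2) ln(2π·2n) correction.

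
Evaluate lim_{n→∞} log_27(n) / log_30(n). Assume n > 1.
lim = ln(30) / ln(27) = log_27(30)

Change of base: log_27(n) = ln n / ln 27 and log_30(n) = ln n / ln 30. The ratio is (ln n / ln 27) · (ln 30 / ln n) = ln 30 / ln 27, a constant independent of n. So the limit is ln 30 / ln 27 = log_27(30).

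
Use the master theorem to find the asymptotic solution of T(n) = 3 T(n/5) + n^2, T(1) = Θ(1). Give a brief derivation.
T(n) = Θ(n^2)

log_5 3 ≈ 0.683. f(n) = n^2 dominates n^(log_5 3) since 2 > 0.683, and the regularity condition a·f(n/b) = 3·(n/5)^2 = (3/25)·n^2 ≤ c·f(n) holds with c = 3/25 ≈ 0.12 < 1. So this is Case 3: T(n) = Θ(f(n)) = Θ(n^2).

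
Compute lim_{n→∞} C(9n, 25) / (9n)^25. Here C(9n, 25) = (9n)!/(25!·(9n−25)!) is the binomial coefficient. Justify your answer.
lim = 1/25! = 1/15511210043330985984000000

With N = 9n → ∞: C(N, 25) / N^25 = [N(N−1)…(N−24)] / (25! · N^25) = (1/25!) · 1 · (1 − 1/(9n)) · … · (1 − 24/(9n)). Each factor → 1 as N → ∞, so the limit is 1/25! = 1/15511210043330985984000000.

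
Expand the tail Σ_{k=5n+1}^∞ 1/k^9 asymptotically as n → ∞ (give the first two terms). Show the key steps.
Σ_{k>5n} 1/k^9 = 1/(8 · (5n)^8) − 1/(2 · (5n)^9) + O(1/(5n)^10)

Compare to the integral: ∫_{5n}^∞ x^(−9) dx = [−x^(−8)/8]_{5n}^∞ = 1/((9−1)·(5n)^8). The Euler-Maclaurin correction adds −f(5n)/2 = −1/(2·(5n)^9). Euler-Maclaurin then gives
  Σ_{k>5n} 1/k^9 = ∫_{5n}^∞ dx/x^9 − 1/(2·(5n)^9) + O(1/(5n)^10).
(Equivalently this is ζ(9) − Σ_{k≤5n} 1/k^9.)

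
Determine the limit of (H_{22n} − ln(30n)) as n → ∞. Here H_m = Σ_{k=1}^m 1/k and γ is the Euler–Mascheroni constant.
lim = ln(11/15) + γ

By Euler-Maclaurin, H_m = ln m + γ + O(1/m). So
  H_{22n} − ln(30n) = ln(22n) + γ − ln(30n) + O(1/n)
                       = ln(22/30) + γ + O(1/n).
Hence the limit is ln(22/30) + γ (= ln(11/15)).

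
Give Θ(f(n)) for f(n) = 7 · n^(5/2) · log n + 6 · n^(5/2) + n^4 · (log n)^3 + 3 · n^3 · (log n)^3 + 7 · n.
f(n) ∈ Θ(n^4 · (log n)^3)

Compare the terms by growth order. For large n, n^a · (log n)^b dominates n^a' · (log n)^b' iff a > a', or (a = a' and b > b'). Ranking the 5 terms shows the dominant one is n^4 · (log n)^3. Hence f(n) ∈ Θ(n^4 · (log n)^3).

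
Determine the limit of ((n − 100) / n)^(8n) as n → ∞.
lim = e^(−800)

Rewrite as (1 − 100/n)^(8n). By the standard limit (1 + x/n)^n → e^x, we have (1 − 100/n)^n → e^(−100), and raising to the 8th power gives e^(−800).
More precisely, ln[(1 − 100/n)^(8n)] = 8n · ln(1 − 100/n) = 8n · (-100/n + O(1/n^2)) = -800 + O(1/n) → -800.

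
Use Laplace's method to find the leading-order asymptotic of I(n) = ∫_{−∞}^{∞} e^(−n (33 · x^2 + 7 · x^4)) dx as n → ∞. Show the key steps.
I(n) ~ sqrt(π/(33n))

φ(x) = 33 · x^2 + 7 · x^4 has its unique global minimum at x* = 0 (since φ'(x) = 66x + 28x^3 = 0 only at x = 0 for real x with both coefficients positive, and φ → ∞ as |x| → ∞). At x* = 0, φ(0) = 0 and φ''(0) = 66. Laplace's method then gives
  I(n) ~ sqrt(2π / (n · φ''(0))) · e^(−n φ(0)) = sqrt(2π / (66n)) = sqrt(π/(33n)).
The 7 · x^4 term contributes only at subleading order (an O(1/n) relative correction).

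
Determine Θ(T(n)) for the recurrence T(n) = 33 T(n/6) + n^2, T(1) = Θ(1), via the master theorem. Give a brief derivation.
T(n) = Θ(n^2)

log_6 33 ≈ 1.951. f(n) = n^2 dominates n^(log_6 33) since 2 > 1.951, and the regularity condition a·f(n/b) = 33·(n/6)^2 = (33/36)·n^2 ≤ c·f(n) holds with c = 33/36 ≈ 0.917 < 1. So this is Case 3: T(n) = Θ(f(n)) = Θ(n^2).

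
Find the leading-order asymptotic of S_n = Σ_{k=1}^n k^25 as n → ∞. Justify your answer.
S_n ~ n^26 / 26

By integral comparison (Euler-Maclaurin), Σ_{k=1}^n k^25 = ∫_0^n x^25 dx + O(n^25) = n^26/26 + O(n^25). (Equivalently, Faulhaber's formula gives the same leading term.)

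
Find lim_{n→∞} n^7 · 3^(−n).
lim = 0

Exponentials with base > 1 dominate every fixed polynomial: for any fixed c, n^c / 3^n → 0 as n → ∞ (e.g. by the ratio test, or by writing 3^n = e^(n ln 3) and noting e^(n ln 3) / n^c → ∞). Hence n^7 · 3^(−n) = n^7 / 3^n → 0.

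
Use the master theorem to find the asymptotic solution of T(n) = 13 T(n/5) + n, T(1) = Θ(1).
T(n) = Θ(n^(log_5 13))

Master theorem: compare f(n) = n to n^(log_5 13) where log_5 13 ≈ 1.594. Since 1 < log_5 13, we have f(n) = O(n^(log_5 13 − ε)) for some ε > 0 — Case 1. Hence T(n) = Θ(n^(log_5 13)).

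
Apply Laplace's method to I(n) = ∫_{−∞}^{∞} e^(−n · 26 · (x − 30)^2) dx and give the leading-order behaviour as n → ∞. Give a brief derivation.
I(n) = sqrt(π/(26n))

Here φ(x) = 26 · (x − 30)^2 has its unique minimum at x* = 30 with φ(x*) = 0 and φ''(x*) = 52. Laplace's method gives
  I(n) ~ e^(−n φ(x*)) · sqrt(2π / (n · φ''(x*))) = sqrt(2π / (52n)) = sqrt(π/(26n)).
This is exact: substituting u = (x − 30)·sqrt(26n) gives I(n) = (1/sqrt(26n)) ∫_{−∞}^{∞} e^(−u^2) du = sqrt(π/(26n)).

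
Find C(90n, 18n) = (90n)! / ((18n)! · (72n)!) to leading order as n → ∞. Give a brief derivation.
C(90n, 18n) ~ (3125/256)^(18n) · sqrt(5/(8π·18n))

Write N = 18n. Apply Stirling to each factorial:
  (5N)! ~ sqrt(2π·5N) · (5N/e)^(5N),
  N! ~ sqrt(2π N) · (N/e)^N,
  (4N)! ~ sqrt(2π·4N) · (4N/e)^(4N).
The exponential factors combine to (5N)^(5N) / (N^N · (4N)^(4N)) = 5^(5N)/4^(4N) = (5^5/4^4)^N = (3125/256)^N.
The square-root prefactors combine to sqrt(2π·5N) / (sqrt(2π N)·sqrt(2π·4N)) = sqrt(5 / (2π·4·N)) = sqrt(5/(8π·18n)).
Substituting N = 18n: C(90n, 18n) ~ (3125/256)^(18n) · sqrt(5/(8π·18n)).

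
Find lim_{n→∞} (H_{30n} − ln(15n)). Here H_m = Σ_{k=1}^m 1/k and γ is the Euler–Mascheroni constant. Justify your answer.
lim = ln 2 + γ

By Euler-Maclaurin, H_m = ln m + γ + O(1/m). So
  H_{30n} − ln(15n) = ln(30n) + γ − ln(15n) + O(1/n)
                       = ln(30/15) + γ + O(1/n).
Hence the limit is ln(30/15) + γ (= ln 2).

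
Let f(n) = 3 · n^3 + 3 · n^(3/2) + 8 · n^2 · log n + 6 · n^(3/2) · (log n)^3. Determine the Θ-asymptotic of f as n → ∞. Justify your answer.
f(n) ∈ Θ(n^3)

Compare the terms by growth order. For large n, n^a · (log n)^b dominates n^a' · (log n)^b' iff a > a', or (a = a' and b > b'). Ranking the 4 terms shows the dominant one is 3 · n^3. Hence f(n) ∈ Θ(n^3).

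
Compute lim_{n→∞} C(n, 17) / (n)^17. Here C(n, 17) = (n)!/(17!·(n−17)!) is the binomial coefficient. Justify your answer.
lim = 1/17! = 1/355687428096000

With N = n → ∞: C(N, 17) / N^17 = [N(N−1)…(N−16)] / (17! · N^17) = (1/17!) · 1 · (1 − 1/n) · … · (1 − 16/n). Each factor → 1 as N → ∞, so the limit is 1/17! = 1/355687428096000.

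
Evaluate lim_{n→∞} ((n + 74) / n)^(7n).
lim = e^518

Rewrite as (1 + 74/n)^(7n). By the standard limit (1 + x/n)^n → e^x, we have (1 + 74/n)^n → e^74, and raising to the 7th power gives e^518.
More precisely, ln[(1 + 74/n)^(7n)] = 7n · ln(1 + 74/n) = 7n · (74/n + O(1/n^2)) = 518 + O(1/n) → 518.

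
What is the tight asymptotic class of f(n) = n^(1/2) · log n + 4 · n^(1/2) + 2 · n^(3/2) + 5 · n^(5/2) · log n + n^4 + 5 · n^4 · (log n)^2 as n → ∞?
f(n) ∈ Θ(n^4 · (log n)^2)

Compare the terms by growth order. For large n, n^a · (log n)^b dominates n^a' · (log n)^b' iff a > a', or (a = a' and b > b'). Ranking the 6 terms shows the dominant one is 5 · n^4 · (log n)^2. Hence f(n) ∈ Θ(n^4 · (log n)^2).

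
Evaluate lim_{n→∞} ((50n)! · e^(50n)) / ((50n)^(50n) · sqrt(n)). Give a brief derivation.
lim = sqrt(2π·50)

Stirling: (50n)! ~ sqrt(2π·50n) · (50n/e)^(50n). Hence
  (50n)! · e^(50n) / (50n)^(50n) ~ sqrt(2π·50n).
Dividing by sqrt(n): sqrt(2π·50n) / sqrt(n) = sqrt(2π·50) · n^((1−1)/2), so the limit is sqrt(2π·50).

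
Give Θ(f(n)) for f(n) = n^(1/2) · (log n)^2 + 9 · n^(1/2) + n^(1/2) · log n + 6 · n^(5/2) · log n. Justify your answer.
f(n) ∈ Θ(n^(5/2) · log n)

Compare the terms by growth order. For large n, n^a · (log n)^b dominates n^a' · (log n)^b' iff a > a', or (a = a' and b > b'). Ranking the 4 terms shows the dominant one is 6 · n^(5/2) · log n. Hence f(n) ∈ Θ(n^(5/2) · log n).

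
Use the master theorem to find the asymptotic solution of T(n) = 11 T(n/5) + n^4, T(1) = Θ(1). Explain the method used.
T(n) = Θ(n^4)

log_5 11 ≈ 1.490. f(n) = n^4 dominates n^(log_5 11) since 4 > 1.490, and the regularity condition a·f(n/b) = 11·(n/5)^4 = (11/625)·n^4 ≤ c·f(n) holds with c = 11/625 ≈ 0.0176 < 1. So this is Case 3: T(n) = Θ(f(n)) = Θ(n^4).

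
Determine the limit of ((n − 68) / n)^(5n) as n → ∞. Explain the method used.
lim = e^(−340)

Rewrite as (1 − 68/n)^(5n). By the standard limit (1 + x/n)^n → e^x, we have (1 − 68/n)^n → e^(−68), and raising to the 5th power gives e^(−340).
More precisely, ln[(1 − 68/n)^(5n)] = 5n · ln(1 − 68/n) = 5n · (-68/n + O(1/n^2)) = -340 + O(1/n) → -340.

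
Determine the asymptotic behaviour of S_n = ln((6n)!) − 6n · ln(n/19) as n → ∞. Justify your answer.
S_n ~ 6n · (ln 114 − 1) + O(ln n)

Stirling: ln((6n)!) = 6n ln(6n) − 6n + O(ln n).
  S_n = 6n ln(6n) − 6n − 6n ln(n/19) + O(ln n)
      = 6n ln(6n) − 6n ln n + 6n ln 19 − 6n + O(ln n)
      = 6n ln 6 + 6n ln 19 − 6n + O(ln n)
      = 6n (ln 114 − 1) + O(ln n).
Numerically ln(114) − 1 ≈ 3.7362.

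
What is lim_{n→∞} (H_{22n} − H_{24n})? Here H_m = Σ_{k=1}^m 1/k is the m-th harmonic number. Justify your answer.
lim = ln(22/24) = ln(11/12)

Euler-Maclaurin gives H_m = ln m + γ + 1/(2m) + O(1/m^2). The γ and O(1/m) terms cancel in the difference:
  H_{22n} − H_{24n} = ln(22n) − ln(24n) + O(1/n) = ln(22/24) + O(1/n).
Hence the limit is ln(22/24) = ln(11/12).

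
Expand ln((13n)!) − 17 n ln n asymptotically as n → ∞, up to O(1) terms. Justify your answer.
ln((13n)!) − 17 n ln n = −4 n ln n + 13(ln 13 − 1) n + (1/2) ln(2π·13n) + O(1/n)

Stirling: ln((13n)!) = 13n ln(13n) − 13n + (1/2) ln(2π·13n) + O(1/n).
Expand 13n ln(13n) = 13n (ln n + ln 13) = 13n ln n + 13n ln 13.
Subtract 17n ln n: leading term is (13 − 17) n ln n = −4 n ln n. The next term is 13n ln 13 − 13n = 13(ln 13 − 1) n. Then the (1/2) ln(2π·13n) correction.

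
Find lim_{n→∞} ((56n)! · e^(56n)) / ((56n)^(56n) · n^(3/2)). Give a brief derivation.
lim = 0

Stirling: (56n)! ~ sqrt(2π·56n) · (56n/e)^(56n). Hence
  (56n)! · e^(56n) / (56n)^(56n) ~ sqrt(2π·56n).
Dividing by n^(3/2): sqrt(2π·56n) / n^(3/2) = sqrt(2π·56) · n^((1−3)/2), so the expression behaves like sqrt(2π·56) · n^((1−3)/2) → 0.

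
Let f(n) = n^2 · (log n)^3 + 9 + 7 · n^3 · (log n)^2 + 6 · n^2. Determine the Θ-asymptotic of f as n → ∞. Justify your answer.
f(n) ∈ Θ(n^3 · (log n)^2)

Compare the terms by growth order. For large n, n^a · (log n)^b dominates n^a' · (log n)^b' iff a > a', or (a = a' and b > b'). Ranking the 4 terms shows the dominant one is 7 · n^3 · (log n)^2. Hence f(n) ∈ Θ(n^3 · (log n)^2).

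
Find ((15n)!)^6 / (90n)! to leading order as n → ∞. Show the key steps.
((15n)!)^6/(90n)! ~ ((2π·15n)^(5/2) / sqrt(6)) · 6^(−6·15n)  →  0

Write N = 15n. Stirling: N! ~ sqrt(2π N)(N/e)^N and (6N)! ~ sqrt(2π·6N)·(6N/e)^(6N).
  (N!)^6/(6N)! ~ (2π N)^(6/2) (N/e)^(6N) / [sqrt(2π·6N) (6N/e)^(6N)]
     = (2π N)^(6/2) / sqrt(2π·6N) · (N/(6N))^(6N)
     = (2π N)^((6−1)/2) / sqrt(6) · 6^(−6N).
Since 6^6 > 1, the factor 6^(−6N) decays exponentially, so the ratio → 0. Substituting N = 15n gives the stated form.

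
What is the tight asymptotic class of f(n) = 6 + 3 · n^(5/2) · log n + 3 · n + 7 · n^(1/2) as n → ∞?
f(n) ∈ Θ(n^(5/2) · log n)

Compare the terms by growth order. For large n, n^a · (log n)^b dominates n^a' · (log n)^b' iff a > a', or (a = a' and b > b'). Ranking the 4 terms shows the dominant one is 3 · n^(5/2) · log n. Hence f(n) ∈ Θ(n^(5/2) · log n).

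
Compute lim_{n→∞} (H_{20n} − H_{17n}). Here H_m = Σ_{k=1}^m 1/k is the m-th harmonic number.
lim = ln(20/17)

Euler-Maclaurin gives H_m = ln m + γ + 1/(2m) + O(1/m^2). The γ and O(1/m) terms cancel in the difference:
  H_{20n} − H_{17n} = ln(20n) − ln(17n) + O(1/n) = ln(20/17) + O(1/n).
Hence the limit is ln(20/17).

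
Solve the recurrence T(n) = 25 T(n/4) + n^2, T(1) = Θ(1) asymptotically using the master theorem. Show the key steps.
T(n) = Θ(n^(log_4 25))

Master theorem: compare f(n) = n^2 to n^(log_4 25) where log_4 25 ≈ 2.322. Since 2 < log_4 25, we have f(n) = O(n^(log_4 25 − ε)) for some ε > 0 — Case 1. Hence T(n) = Θ(n^(log_4 25)).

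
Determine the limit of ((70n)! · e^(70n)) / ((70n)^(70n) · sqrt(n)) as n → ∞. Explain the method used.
lim = sqrt(2π·70)

Stirling: (70n)! ~ sqrt(2π·70n) · (70n/e)^(70n). Hence
  (70n)! · e^(70n) / (70n)^(70n) ~ sqrt(2π·70n).
Dividing by sqrt(n): sqrt(2π·70n) / sqrt(n) = sqrt(2π·70) · n^((1−1)/2), so the limit is sqrt(2π·70).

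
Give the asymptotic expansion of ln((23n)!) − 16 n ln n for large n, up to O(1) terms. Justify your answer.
ln((23n)!) − 16 n ln n = 7 n ln n + 23(ln 23 − 1) n + (1/2) ln(2π·23n) + O(1/n)

Stirling: ln((23n)!) = 23n ln(23n) − 23n + (1/2) ln(2π·23n) + O(1/n).
Expand 23n ln(23n) = 23n (ln n + ln 23) = 23n ln n + 23n ln 23.
Subtract 16n ln n: leading term is (23 − 16) n ln n = 7 n ln n. The next term is 23n ln 23 − 23n = 23(ln 23 − 1) n. Then the (1/2) ln(2π·23n) correction.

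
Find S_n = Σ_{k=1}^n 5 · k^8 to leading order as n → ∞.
S_n ~ 5 · n^9 / 9

By integral comparison (Euler-Maclaurin), Σ_{k=1}^n 5 · k^8 = 5 · ∫_0^n x^8 dx + O(n^8) = 5 · n^9/9 + O(n^8). (Equivalently, Faulhaber's formula gives the same leading term.)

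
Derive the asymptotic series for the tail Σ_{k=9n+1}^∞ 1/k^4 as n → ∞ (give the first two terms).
Σ_{k>9n} 1/k^4 = 1/(3 · (9n)^3) − 1/(2 · (9n)^4) + O(1/(9n)^5)

Compare to the integral: ∫_{9n}^∞ x^(−4) dx = [−x^(−3)/3]_{9n}^∞ = 1/((4−1)·(9n)^3). The Euler-Maclaurin correction adds −f(9n)/2 = −1/(2·(9n)^4). Euler-Maclaurin then gives
  Σ_{k>9n} 1/k^4 = ∫_{9n}^∞ dx/x^4 − 1/(2·(9n)^4) + O(1/(9n)^5).
(Equivalently this is ζ(4) − Σ_{k≤9n} 1/k^4.)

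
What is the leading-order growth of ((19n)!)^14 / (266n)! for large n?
((19n)!)^14/(266n)! ~ ((2π·19n)^(13/2) / sqrt(14)) · 14^(−14·19n)  →  0

Write N = 19n. Stirling: N! ~ sqrt(2π N)(N/e)^N and (14N)! ~ sqrt(2π·14N)·(14N/e)^(14N).
  (N!)^14/(14N)! ~ (2π N)^(14/2) (N/e)^(14N) / [sqrt(2π·14N) (14N/e)^(14N)]
     = (2π N)^(14/2) / sqrt(2π·14N) · (N/(14N))^(14N)
     = (2π N)^((14−1)/2) / sqrt(14) · 14^(−14N).
Since 14^14 > 1, the factor 14^(−14N) decays exponentially, so the ratio → 0. Substituting N = 19n gives the stated form.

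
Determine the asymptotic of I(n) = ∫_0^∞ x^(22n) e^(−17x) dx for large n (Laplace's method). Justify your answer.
I(n) ~ (sqrt(2π·22n) / 17) · (22n/(17e))^(22n)

Write the integrand as exp(22n ln x − 17x) and set f(x) = 22n ln x − 17x. Then f'(x) = 22n/x − 17 = 0 at x* = 22n/17, and f''(x*) = −22n/x*^2 = −17^2/(22n). Laplace's method (interior maximum) gives
  I(n) ~ e^(f(x*)) · sqrt(2π / |f''(x*)|)
        = exp(22n ln(22n/17) − 22n) · sqrt(2π · 22n / 17^2)
        = (22n/17)^(22n) e^(−22n) · sqrt(2π·22n) / 17
        = (sqrt(2π·22n) / 17) · (22n/(17e))^(22n).
This matches Γ(22n+1)/17^(22n+1) with Stirling applied to Γ.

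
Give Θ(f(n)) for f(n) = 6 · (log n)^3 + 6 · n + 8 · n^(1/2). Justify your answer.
f(n) ∈ Θ(n)

Compare the terms by growth order. For large n, n^a · (log n)^b dominates n^a' · (log n)^b' iff a > a', or (a = a' and b > b'). Ranking the 3 terms shows the dominant one is 6 · n. Hence f(n) ∈ Θ(n).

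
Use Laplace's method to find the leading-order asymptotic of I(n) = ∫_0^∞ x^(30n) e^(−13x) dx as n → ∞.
I(n) ~ (sqrt(2π·30n) / 13) · (30n/(13e))^(30n)

Write the integrand as exp(30n ln x − 13x) and set f(x) = 30n ln x − 13x. Then f'(x) = 30n/x − 13 = 0 at x* = 30n/13, and f''(x*) = −30n/x*^2 = −13^2/(30n). Laplace's method (interior maximum) gives
  I(n) ~ e^(f(x*)) · sqrt(2π / |f''(x*)|)
        = exp(30n ln(30n/13) − 30n) · sqrt(2π · 30n / 13^2)
        = (30n/13)^(30n) e^(−30n) · sqrt(2π·30n) / 13
        = (sqrt(2π·30n) / 13) · (30n/(13e))^(30n).
This matches Γ(30n+1)/13^(30n+1) with Stirling applied to Γ.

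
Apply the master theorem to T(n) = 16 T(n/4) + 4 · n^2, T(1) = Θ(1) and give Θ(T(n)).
T(n) = Θ(n^2 log n)

log_4 16 = 2, and f(n) = 4 · n^2 = Θ(n^(log_4 16)). This is Case 2 of the master theorem: T(n) = Θ(f(n) · log n) = Θ(n^2 log n).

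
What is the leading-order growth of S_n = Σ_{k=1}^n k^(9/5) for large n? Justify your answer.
S_n ~ (5/14) · n^(14/5)

Integral comparison: Σ_{k=1}^n k^(9/5) = ∫_0^n x^(9/5) dx + O(n^(9/5)). The integral is n^(1 + 9/5) / (1 + 9/5) = n^((9+5)/5) / ((9+5)/5) = (5/14) · n^(14/5).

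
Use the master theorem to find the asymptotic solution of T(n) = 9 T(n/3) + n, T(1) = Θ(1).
T(n) = Θ(n^2)

Master theorem: compare f(n) = n to n^(log_3 9) where log_3 9 = 2. Since 1 < log_3 9, we have f(n) = O(n^(log_3 9 − ε)) for some ε > 0 — Case 1. Hence T(n) = Θ(n^(log_3 9)) = Θ(n^2).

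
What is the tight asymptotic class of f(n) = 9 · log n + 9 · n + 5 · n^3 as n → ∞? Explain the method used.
f(n) ∈ Θ(n^3)

Compare the terms by growth order. For large n, n^a · (log n)^b dominates n^a' · (log n)^b' iff a > a', or (a = a' and b > b'). Ranking the 3 terms shows the dominant one is 5 · n^3. Hence f(n) ∈ Θ(n^3).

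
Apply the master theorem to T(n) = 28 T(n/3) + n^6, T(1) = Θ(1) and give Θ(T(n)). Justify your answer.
T(n) = Θ(n^6)

log_3 28 ≈ 3.033. f(n) = n^6 dominates n^(log_3 28) since 6 > 3.033, and the regularity condition a·f(n/b) = 28·(n/3)^6 = (28/729)·n^6 ≤ c·f(n) holds with c = 28/729 ≈ 0.0384 < 1. So this is Case 3: T(n) = Θ(f(n)) = Θ(n^6).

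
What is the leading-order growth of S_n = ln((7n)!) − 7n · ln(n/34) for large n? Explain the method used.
S_n ~ 7n · (ln 238 − 1) + O(ln n)

Stirling: ln((7n)!) = 7n ln(7n) − 7n + O(ln n).
  S_n = 7n ln(7n) − 7n − 7n ln(n/34) + O(ln n)
      = 7n ln(7n) − 7n ln n + 7n ln 34 − 7n + O(ln n)
      = 7n ln 7 + 7n ln 34 − 7n + O(ln n)
      = 7n (ln 238 − 1) + O(ln n).
Numerically ln(238) − 1 ≈ 4.4723.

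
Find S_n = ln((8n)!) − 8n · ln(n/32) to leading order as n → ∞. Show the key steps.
S_n ~ 8n · (ln 256 − 1) + O(ln n)

Stirling: ln((8n)!) = 8n ln(8n) − 8n + O(ln n).
  S_n = 8n ln(8n) − 8n − 8n ln(n/32) + O(ln n)
      = 8n ln(8n) − 8n ln n + 8n ln 32 − 8n + O(ln n)
      = 8n ln 8 + 8n ln 32 − 8n + O(ln n)
      = 8n (ln 256 − 1) + O(ln n).
Numerically ln(256) − 1 ≈ 4.5452.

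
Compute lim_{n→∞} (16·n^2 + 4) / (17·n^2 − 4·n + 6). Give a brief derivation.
lim = 16/17

For large n the leading n^2 terms dominate both numerator and denominator. Dividing top and bottom by n^2, every other term tends to 0, leaving 16/17.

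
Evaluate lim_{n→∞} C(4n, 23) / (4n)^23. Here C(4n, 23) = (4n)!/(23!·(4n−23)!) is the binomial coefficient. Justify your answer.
lim = 1/23! = 1/25852016738884976640000

With N = 4n → ∞: C(N, 23) / N^23 = [N(N−1)…(N−22)] / (23! · N^23) = (1/23!) · 1 · (1 − 1/(4n)) · … · (1 − 22/(4n)). Each factor → 1 as N → ∞, so the limit is 1/23! = 1/25852016738884976640000.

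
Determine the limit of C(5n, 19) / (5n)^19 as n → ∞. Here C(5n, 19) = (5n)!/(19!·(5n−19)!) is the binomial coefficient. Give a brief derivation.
lim = 1/19! = 1/121645100408832000

With N = 5n → ∞: C(N, 19) / N^19 = [N(N−1)…(N−18)] / (19! · N^19) = (1/19!) · 1 · (1 − 1/(5n)) · … · (1 − 18/(5n)). Each factor → 1 as N → ∞, so the limit is 1/19! = 1/121645100408832000.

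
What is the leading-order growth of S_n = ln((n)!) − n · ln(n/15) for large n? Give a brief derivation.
S_n ~ n · (ln 15 − 1) + O(ln n)

Stirling: ln((n)!) = n ln(n) − n + O(ln n).
  S_n = n ln(n) − n − n ln(n/15) + O(ln n)
      = n ln(n) − n ln n + n ln 15 − n + O(ln n)
      = n ln 15 − n + O(ln n)
      = n (ln 15 − 1) + O(ln n).
Numerically ln(15) − 1 ≈ 1.7081.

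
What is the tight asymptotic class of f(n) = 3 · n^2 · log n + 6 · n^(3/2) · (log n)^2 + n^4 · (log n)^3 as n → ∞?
f(n) ∈ Θ(n^4 · (log n)^3)

Compare the terms by growth order. For large n, n^a · (log n)^b dominates n^a' · (log n)^b' iff a > a', or (a = a' and b > b'). Ranking the 3 terms shows the dominant one is n^4 · (log n)^3. Hence f(n) ∈ Θ(n^4 · (log n)^3).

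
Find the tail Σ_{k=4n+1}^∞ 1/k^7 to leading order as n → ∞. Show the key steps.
Σ_{k>4n} 1/k^7 ~ 1/(6 · (4n)^6)

Compare to the integral: ∫_{4n}^∞ x^(−7) dx = [−x^(−6)/6]_{4n}^∞ = 1/((7−1)·(4n)^6). Euler-Maclaurin then gives
  Σ_{k>4n} 1/k^7 = ∫_{4n}^∞ dx/x^7 − 1/(2·(4n)^7) + O(1/(4n)^8).
(Equivalently this is ζ(7) − Σ_{k≤4n} 1/k^7.)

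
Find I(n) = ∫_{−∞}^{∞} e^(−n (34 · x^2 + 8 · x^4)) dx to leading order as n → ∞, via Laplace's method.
I(n) ~ sqrt(π/(34n))

φ(x) = 34 · x^2 + 8 · x^4 has its unique global minimum at x* = 0 (since φ'(x) = 68x + 32x^3 = 0 only at x = 0 for real x with both coefficients positive, and φ → ∞ as |x| → ∞). At x* = 0, φ(0) = 0 and φ''(0) = 68. Laplace's method then gives
  I(n) ~ sqrt(2π / (n · φ''(0))) · e^(−n φ(0)) = sqrt(2π / (68n)) = sqrt(π/(34n)).
The 8 · x^4 term contributes only at subleading order (an O(1/n) relative correction).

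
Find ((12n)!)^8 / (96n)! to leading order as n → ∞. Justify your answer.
((12n)!)^8/(96n)! ~ ((2π·12n)^(7/2) / sqrt(8)) · 8^(−8·12n)  →  0

Write N = 12n. Stirling: N! ~ sqrt(2π N)(N/e)^N and (8N)! ~ sqrt(2π·8N)·(8N/e)^(8N).
  (N!)^8/(8N)! ~ (2π N)^(8/2) (N/e)^(8N) / [sqrt(2π·8N) (8N/e)^(8N)]
     = (2π N)^(8/2) / sqrt(2π·8N) · (N/(8N))^(8N)
     = (2π N)^((8−1)/2) / sqrt(8) · 8^(−8N).
Since 8^8 > 1, the factor 8^(−8N) decays exponentially, so the ratio → 0. Substituting N = 12n gives the stated form.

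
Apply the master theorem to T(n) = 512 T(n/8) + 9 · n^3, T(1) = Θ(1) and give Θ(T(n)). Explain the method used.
T(n) = Θ(n^3 log n)

log_8 512 = 3, and f(n) = 9 · n^3 = Θ(n^(log_8 512)). This is Case 2 of the master theorem: T(n) = Θ(f(n) · log n) = Θ(n^3 log n).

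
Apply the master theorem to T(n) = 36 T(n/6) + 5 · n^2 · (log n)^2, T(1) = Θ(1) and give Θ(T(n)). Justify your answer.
T(n) = Θ(n^2 · (log n)^3)

Here log_6 36 = 2 and f(n) = 5 · n^2 · (log n)^2 = Θ(n^(log_6 36) · (log n)^2). This is the extended Case 2 of the master theorem (f matches the critical exponent up to log factors), giving T(n) = Θ(n^(log_6 36) · (log n)^(2+1)) = Θ(n^2 · (log n)^3).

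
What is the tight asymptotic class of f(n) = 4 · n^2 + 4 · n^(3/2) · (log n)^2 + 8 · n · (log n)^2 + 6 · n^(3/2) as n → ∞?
f(n) ∈ Θ(n^2)

Compare the terms by growth order. For large n, n^a · (log n)^b dominates n^a' · (log n)^b' iff a > a', or (a = a' and b > b'). Ranking the 4 terms shows the dominant one is 4 · n^2. Hence f(n) ∈ Θ(n^2).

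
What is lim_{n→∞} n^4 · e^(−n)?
lim = 0

Exponentials with base > 1 dominate every fixed polynomial: for any fixed c, n^c / e^n → 0 as n → ∞ (e.g. by the ratio test, or since e^n grows faster than any power of n). Hence n^4 · e^(−n) = n^4 / e^n → 0.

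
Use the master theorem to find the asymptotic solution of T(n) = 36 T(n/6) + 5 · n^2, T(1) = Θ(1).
T(n) = Θ(n^2 log n)

log_6 36 = 2, and f(n) = 5 · n^2 = Θ(n^(log_6 36)). This is Case 2 of the master theorem: T(n) = Θ(f(n) · log n) = Θ(n^2 log n).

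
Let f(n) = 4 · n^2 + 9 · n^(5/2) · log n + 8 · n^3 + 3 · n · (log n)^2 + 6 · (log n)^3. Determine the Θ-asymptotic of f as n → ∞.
f(n) ∈ Θ(n^3)

Compare the terms by growth order. For large n, n^a · (log n)^b dominates n^a' · (log n)^b' iff a > a', or (a = a' and b > b'). Ranking the 5 terms shows the dominant one is 8 · n^3. Hence f(n) ∈ Θ(n^3).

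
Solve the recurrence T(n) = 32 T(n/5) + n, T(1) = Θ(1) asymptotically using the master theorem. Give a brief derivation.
T(n) = Θ(n^(log_5 32))

Master theorem: compare f(n) = n to n^(log_5 32) where log_5 32 ≈ 2.153. Since 1 < log_5 32, we have f(n) = O(n^(log_5 32 − ε)) for some ε > 0 — Case 1. Hence T(n) = Θ(n^(log_5 32)).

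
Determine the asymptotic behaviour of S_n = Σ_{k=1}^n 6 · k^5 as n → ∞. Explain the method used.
S_n ~ n^6

By integral comparison (Euler-Maclaurin), Σ_{k=1}^n 6 · k^5 = 6 · ∫_0^n x^5 dx + O(n^5) = 6 · n^6/6 = n^6 + O(n^5). (Equivalently, Faulhaber's formula gives the same leading term.)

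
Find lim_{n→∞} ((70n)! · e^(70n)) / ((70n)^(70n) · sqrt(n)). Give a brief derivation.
lim = sqrt(2π·70)

Stirling: (70n)! ~ sqrt(2π·70n) · (70n/e)^(70n). Hence
  (70n)! · e^(70n) / (70n)^(70n) ~ sqrt(2π·70n).
Dividing by sqrt(n): sqrt(2π·70n) / sqrt(n) = sqrt(2π·70) · n^((1−1)/2), so the limit is sqrt(2π·70).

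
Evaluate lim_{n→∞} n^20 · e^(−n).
lim = 0

Exponentials with base > 1 dominate every fixed polynomial: for any fixed c, n^c / e^n → 0 as n → ∞ (e.g. by the ratio test, or since e^n grows faster than any power of n). Hence n^20 · e^(−n) = n^20 / e^n → 0.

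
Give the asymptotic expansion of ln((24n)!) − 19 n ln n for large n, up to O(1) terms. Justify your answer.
ln((24n)!) − 19 n ln n = 5 n ln n + 24(ln 24 − 1) n + (1/2) ln(2π·24n) + O(1/n)

Stirling: ln((24n)!) = 24n ln(24n) − 24n + (1/2) ln(2π·24n) + O(1/n).
Expand 24n ln(24n) = 24n (ln n + ln 24) = 24n ln n + 24n ln 24.
Subtract 19n ln n: leading term is (24 − 19) n ln n = 5 n ln n. The next term is 24n ln 24 − 24n = 24(ln 24 − 1) n. Then the (1/2) ln(2π·24n) correction.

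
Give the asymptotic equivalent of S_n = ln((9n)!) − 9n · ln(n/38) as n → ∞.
S_n ~ 9n · (ln 342 − 1) + O(ln n)

Stirling: ln((9n)!) = 9n ln(9n) − 9n + O(ln n).
  S_n = 9n ln(9n) − 9n − 9n ln(n/38) + O(ln n)
      = 9n ln(9n) − 9n ln n + 9n ln 38 − 9n + O(ln n)
      = 9n ln 9 + 9n ln 38 − 9n + O(ln n)
      = 9n (ln 342 − 1) + O(ln n).
Numerically ln(342) − 1 ≈ 4.8348.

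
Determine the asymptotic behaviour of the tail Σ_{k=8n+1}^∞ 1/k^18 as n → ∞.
Σ_{k>8n} 1/k^18 ~ 1/(17 · (8n)^17)

Compare to the integral: ∫_{8n}^∞ x^(−18) dx = [−x^(−17)/17]_{8n}^∞ = 1/((18−1)·(8n)^17). Euler-Maclaurin then gives
  Σ_{k>8n} 1/k^18 = ∫_{8n}^∞ dx/x^18 − 1/(2·(8n)^18) + O(1/(8n)^19).
(Equivalently this is ζ(18) − Σ_{k≤8n} 1/k^18.)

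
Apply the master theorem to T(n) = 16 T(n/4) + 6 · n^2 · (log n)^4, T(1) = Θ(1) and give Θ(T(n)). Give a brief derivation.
T(n) = Θ(n^2 · (log n)^5)

Here log_4 16 = 2 and f(n) = 6 · n^2 · (log n)^4 = Θ(n^(log_4 16) · (log n)^4). This is the extended Case 2 of the master theorem (f matches the critical exponent up to log factors), giving T(n) = Θ(n^(log_4 16) · (log n)^(4+1)) = Θ(n^2 · (log n)^5).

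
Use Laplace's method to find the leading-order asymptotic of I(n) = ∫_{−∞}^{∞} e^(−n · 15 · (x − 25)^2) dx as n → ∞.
I(n) = sqrt(π/(15n))

Here φ(x) = 15 · (x − 25)^2 has its unique minimum at x* = 25 with φ(x*) = 0 and φ''(x*) = 30. Laplace's method gives
  I(n) ~ e^(−n φ(x*)) · sqrt(2π / (n · φ''(x*))) = sqrt(2π / (30n)) = sqrt(π/(15n)).
This is exact: substituting u = (x − 25)·sqrt(15n) gives I(n) = (1/sqrt(15n)) ∫_{−∞}^{∞} e^(−u^2) du = sqrt(π/(15n)).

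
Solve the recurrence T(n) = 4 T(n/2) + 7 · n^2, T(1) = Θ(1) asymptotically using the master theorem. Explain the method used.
T(n) = Θ(n^2 log n)

log_2 4 = 2, and f(n) = 7 · n^2 = Θ(n^(log_2 4)). This is Case 2 of the master theorem: T(n) = Θ(f(n) · log n) = Θ(n^2 log n).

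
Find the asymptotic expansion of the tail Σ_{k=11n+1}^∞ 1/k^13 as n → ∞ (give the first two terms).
Σ_{k>11n} 1/k^13 = 1/(12 · (11n)^12) − 1/(2 · (11n)^13) + O(1/(11n)^14)

Compare to the integral: ∫_{11n}^∞ x^(−13) dx = [−x^(−12)/12]_{11n}^∞ = 1/((13−1)·(11n)^12). The Euler-Maclaurin correction adds −f(11n)/2 = −1/(2·(11n)^13). Euler-Maclaurin then gives
  Σ_{k>11n} 1/k^13 = ∫_{11n}^∞ dx/x^13 − 1/(2·(11n)^13) + O(1/(11n)^14).
(Equivalently this is ζ(13) − Σ_{k≤11n} 1/k^13.)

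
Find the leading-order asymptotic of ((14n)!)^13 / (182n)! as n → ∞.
((14n)!)^13/(182n)! ~ ((2π·14n)^(12/2) / sqrt(13)) · 13^(−13·14n)  →  0

Write N = 14n. Stirling: N! ~ sqrt(2π N)(N/e)^N and (13N)! ~ sqrt(2π·13N)·(13N/e)^(13N).
  (N!)^13/(13N)! ~ (2π N)^(13/2) (N/e)^(13N) / [sqrt(2π·13N) (13N/e)^(13N)]
     = (2π N)^(13/2) / sqrt(2π·13N) · (N/(13N))^(13N)
     = (2π N)^((13−1)/2) / sqrt(13) · 13^(−13N).
Since 13^13 > 1, the factor 13^(−13N) decays exponentially, so the ratio → 0. Substituting N = 14n gives the stated form.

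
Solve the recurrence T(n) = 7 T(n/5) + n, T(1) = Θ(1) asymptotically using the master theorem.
T(n) = Θ(n^(log_5 7))

Master theorem: compare f(n) = n to n^(log_5 7) where log_5 7 ≈ 1.209. Since 1 < log_5 7, we have f(n) = O(n^(log_5 7 − ε)) for some ε > 0 — Case 1. Hence T(n) = Θ(n^(log_5 7)).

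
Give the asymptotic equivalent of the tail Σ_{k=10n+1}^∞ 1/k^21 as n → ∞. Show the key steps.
Σ_{k>10n} 1/k^21 ~ 1/(20 · (10n)^20)

Compare to the integral: ∫_{10n}^∞ x^(−21) dx = [−x^(−20)/20]_{10n}^∞ = 1/((21−1)·(10n)^20). Euler-Maclaurin then gives
  Σ_{k>10n} 1/k^21 = ∫_{10n}^∞ dx/x^21 − 1/(2·(10n)^21) + O(1/(10n)^22).
(Equivalently this is ζ(21) − Σ_{k≤10n} 1/k^21.)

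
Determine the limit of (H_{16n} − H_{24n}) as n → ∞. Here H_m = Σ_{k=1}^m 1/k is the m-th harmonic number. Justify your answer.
lim = ln(16/24) = ln(2/3)

Euler-Maclaurin gives H_m = ln m + γ + 1/(2m) + O(1/m^2). The γ and O(1/m) terms cancel in the difference:
  H_{16n} − H_{24n} = ln(16n) − ln(24n) + O(1/n) = ln(16/24) + O(1/n).
Hence the limit is ln(16/24) = ln(2/3).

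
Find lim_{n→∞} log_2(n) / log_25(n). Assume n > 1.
lim = ln(25) / ln(2) = log_2(25)

Change of base: log_2(n) = ln n / ln 2 and log_25(n) = ln n / ln 25. The ratio is (ln n / ln 2) · (ln 25 / ln n) = ln 25 / ln 2, a constant independent of n. So the limit is ln 25 / ln 2 = log_2(25).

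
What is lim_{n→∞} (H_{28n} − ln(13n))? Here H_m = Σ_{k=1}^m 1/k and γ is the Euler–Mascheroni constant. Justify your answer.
lim = ln(28/13) + γ

By Euler-Maclaurin, H_m = ln m + γ + O(1/m). So
  H_{28n} − ln(13n) = ln(28n) + γ − ln(13n) + O(1/n)
                       = ln(28/13) + γ + O(1/n).
Hence the limit is ln(28/13) + γ.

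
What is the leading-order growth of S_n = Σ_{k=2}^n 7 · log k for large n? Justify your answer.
S_n ~ 7 · (n log n − n)

By integral comparison, S_n = ∫_1^n 7 · log x dx + O(log n). For the integral, ∫ log x dx = n log n − n. Hence S_n ~ 7 · (n log n − n).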